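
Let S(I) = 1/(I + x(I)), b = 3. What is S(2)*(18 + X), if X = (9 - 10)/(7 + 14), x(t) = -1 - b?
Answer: -377/42 ≈ -8.9762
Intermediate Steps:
x(t) = -4 (x(t) = -1 - 1*3 = -1 - 3 = -4)
X = -1/21 ≈ -0.047619
S(I) = 1/(-4 + I) (S(I) = 1/(I - 4) = 1/(-4 + I))
S(2)*(18 + X) = (18 - 1/21)/(-4 + 2) = (377/21)/(-2) = -½*377/21 = -377/42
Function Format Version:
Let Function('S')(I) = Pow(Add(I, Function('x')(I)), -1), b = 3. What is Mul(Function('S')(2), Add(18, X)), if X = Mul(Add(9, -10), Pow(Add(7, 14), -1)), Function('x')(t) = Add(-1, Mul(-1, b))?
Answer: Rational(-377, 42) ≈ -8.9762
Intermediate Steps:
Function('x')(t) = -4 (Function('x')(t) = Add(-1, Mul(-1, 3)) = Add(-1, -3) = -4)
X = Rational(-1, 21) (X = Mul(-1, Pow(21, -1)) = Mul(-1, Rational(1, 21)) = Rational(-1, 21) ≈ -0.047619)
Function('S')(I) = Pow(Add(-4, I), -1) (Function('S')(I) = Pow(Add(I, -4), -1) = Pow(Add(-4, I), -1))
Mul(Function('S')(2), Add(18, X)) = Mul(Pow(Add(-4, 2), -1), Add(18, Rational(-1, 21))) = Mul(Pow(-2, -1), Rational(377, 21)) = Mul(Rational(-1, 2), Rational(377, 21)) = Rational(-377, 42)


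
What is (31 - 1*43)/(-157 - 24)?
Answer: 12/181 ≈ 0.066298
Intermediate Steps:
(31 - 1*43)/(-157 - 24) = (31 - 43)/(-181) = -12*(-1/181) = 12/181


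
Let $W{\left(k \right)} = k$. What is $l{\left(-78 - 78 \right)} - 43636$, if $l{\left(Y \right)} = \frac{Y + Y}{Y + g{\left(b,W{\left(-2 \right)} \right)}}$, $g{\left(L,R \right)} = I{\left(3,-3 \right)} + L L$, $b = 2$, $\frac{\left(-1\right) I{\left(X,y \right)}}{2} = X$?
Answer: $- \frac{3447088}{79} \approx -43634.0$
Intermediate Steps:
$I{\left(X,y \right)} = - 2 X$
$g{\left(L,R \right)} = -6 + L^{2}$ ($g{\left(L,R \right)} = \left(-2\right) 3 + L L = -6 + L^{2}$)
$l{\left(Y \right)} = \frac{2 Y}{-2 + Y}$ ($l{\left(Y \right)} = \frac{Y + Y}{Y - \left(6 - 2^{2}\right)} = \frac{2 Y}{Y + \left(-6 + 4\right)} = \frac{2 Y}{Y - 2} = \frac{2 Y}{-2 + Y}$)
$l{\left(-78 - 78 \right)} - 43636 = \frac{2 \left(-78 - 78\right)}{-2 - 156} - 43636 = 2 \left(-156\right) \frac{1}{-2 - 156} - 43636 = 2 \left(-156\right) \frac{1}{-158} - 43636 = 2 \left(-156\right) \left(- \frac{1}{158}\right) - 43636 = \frac{156}{79} - 43636 = - \frac{3447088}{79}$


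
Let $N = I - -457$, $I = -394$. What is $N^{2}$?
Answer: $3969$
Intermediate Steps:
$N = 63$ ($N = -394 - -457 = -394 + 457 = 63$)
$N^{2} = 63^{2} = 3969$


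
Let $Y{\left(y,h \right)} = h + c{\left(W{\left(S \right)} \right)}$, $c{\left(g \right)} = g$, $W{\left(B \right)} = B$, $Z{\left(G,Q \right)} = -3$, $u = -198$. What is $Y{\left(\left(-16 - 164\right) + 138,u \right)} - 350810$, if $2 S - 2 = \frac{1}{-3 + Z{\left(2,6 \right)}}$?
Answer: $- \frac{4212085}{12} \approx -3.5101 \cdot 10^{5}$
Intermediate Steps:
$S = \frac{11}{12}$ ($S = 1 + \frac{1}{2 \left(-3 - 3\right)} = 1 + \frac{1}{2 \left(-6\right)} = 1 + \frac{1}{2} \left(- \frac{1}{6}\right) = 1 - \frac{1}{12} = \frac{11}{12} \approx 0.91667$)
$Y{\left(y,h \right)} = \frac{11}{12} + h$ ($Y{\left(y,h \right)} = h + \frac{11}{12} = \frac{11}{12} + h$)
$Y{\left(\left(-16 - 164\right) + 138,u \right)} - 350810 = \left(\frac{11}{12} - 198\right) - 350810 = - \frac{2365}{12} - 350810 = - \frac{4212085}{12}$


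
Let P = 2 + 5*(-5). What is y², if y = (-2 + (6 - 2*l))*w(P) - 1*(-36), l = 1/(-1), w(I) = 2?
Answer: 2304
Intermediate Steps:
P = -23 (P = 2 - 25 = -23)
l = -1
y = 48 (y = (-2 + (6 - 2*(-1)))*2 - 1*(-36) = (-2 + (6 + 2))*2 + 36 = (-2 + 8)*2 + 36 = 6*2 + 36 = 12 + 36 = 48)
y² = 48² = 2304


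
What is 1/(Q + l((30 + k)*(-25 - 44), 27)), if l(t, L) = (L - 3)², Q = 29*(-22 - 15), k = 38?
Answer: -1/497 ≈ -0.0020121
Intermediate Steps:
Q = -1073 (Q = 29*(-37) = -1073)
l(t, L) = (-3 + L)²
1/(Q + l((30 + k)*(-25 - 44), 27)) = 1/(-1073 + (-3 + 27)²) = 1/(-1073 + 24²) = 1/(-1073 + 576) = 1/(-497) = -1/497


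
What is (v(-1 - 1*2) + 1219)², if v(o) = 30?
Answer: 1560001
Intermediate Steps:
(v(-1 - 1*2) + 1219)² = (30 + 1219)² = 1249² = 1560001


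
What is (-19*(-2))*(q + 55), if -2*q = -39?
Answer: 2831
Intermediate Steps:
q = 39/2 (q = -½*(-39) = 39/2 ≈ 19.500)
(-19*(-2))*(q + 55) = (-19*(-2))*(39/2 + 55) = 38*(149/2) = 2831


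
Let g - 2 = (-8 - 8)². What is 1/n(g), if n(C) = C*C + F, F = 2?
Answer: 1/66566 ≈ 1.5023e-5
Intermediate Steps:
g = 258 (g = 2 + (-8 - 8)² = 2 + (-16)² = 2 + 256 = 258)
n(C) = 2 + C² (n(C) = C*C + 2 = C² + 2 = 2 + C²)
1/n(g) = 1/(2 + 258²) = 1/(2 + 66564) = 1/66566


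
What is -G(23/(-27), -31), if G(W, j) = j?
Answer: 31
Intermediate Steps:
-G(23/(-27), -31) = -1*(-31) = 31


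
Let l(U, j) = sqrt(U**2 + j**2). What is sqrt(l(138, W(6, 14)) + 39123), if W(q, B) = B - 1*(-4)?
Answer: sqrt(39123 + 6*sqrt(538)) ≈ 198.15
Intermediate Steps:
W(q, B) = 4 + B (W(q, B) = B + 4 = 4 + B)
sqrt(l(138, W(6, 14)) + 39123) = sqrt(sqrt(138**2 + (4 + 14)**2) + 39123) = sqrt(sqrt(19044 + 18**2) + 39123) = sqrt(sqrt(19044 + 324) + 39123) = sqrt(sqrt(19368) + 39123) = sqrt(6*sqrt(538) + 39123) = sqrt(39123 + 6*sqrt(538))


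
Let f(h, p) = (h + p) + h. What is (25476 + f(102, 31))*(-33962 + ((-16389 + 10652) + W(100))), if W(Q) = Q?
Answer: -1018129889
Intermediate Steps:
f(h, p) = p + 2*h
(25476 + f(102, 31))*(-33962 + ((-16389 + 10652) + W(100))) = (25476 + (31 + 2*102))*(-33962 + ((-16389 + 10652) + 100)) = (25476 + (31 + 204))*(-33962 + (-5737 + 100)) = (25476 + 235)*(-33962 - 5637) = 25711*(-39599) = -1018129889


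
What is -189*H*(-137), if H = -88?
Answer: -2278584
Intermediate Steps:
-189*H*(-137) = -189*(-88)*(-137) = 16632*(-137) = -2278584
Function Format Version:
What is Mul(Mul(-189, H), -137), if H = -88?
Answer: -2278584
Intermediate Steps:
Mul(Mul(-189, H), -137) = Mul(Mul(-189, -88), -137) = Mul(16632, -137) = -2278584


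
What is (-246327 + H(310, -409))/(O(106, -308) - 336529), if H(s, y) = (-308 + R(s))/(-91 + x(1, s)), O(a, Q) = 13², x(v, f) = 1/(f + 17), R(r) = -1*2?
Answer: 1221600807/1668121360 ≈ 0.73232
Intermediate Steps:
R(r) = -2
x(v, f) = 1/(17 + f)
O(a, Q) = 169
H(s, y) = -310/(-91 + 1/(17 + s)) (H(s, y) = (-308 - 2)/(-91 + 1/(17 + s)) = -310/(-91 + 1/(17 + s)))
(-246327 + H(310, -409))/(O(106, -308) - 336529) = (-246327 + 310*(17 + 310)/(1546 + 91*310))/(169 - 336529) = (-246327 + 310*327/(1546 + 28210))/(-336360) = (-246327 + 310*327/29756)*(-1/336360) = (-246327 + 310*(1/29756)*327)*(-1/336360) = (-246327 + 50685/14878)*(-1/336360) = -3664802421/14878*(-1/336360) = 1221600807/1668121360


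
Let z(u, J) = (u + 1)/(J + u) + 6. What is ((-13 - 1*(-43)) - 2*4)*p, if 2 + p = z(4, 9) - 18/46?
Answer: 26268/299 ≈ 87.853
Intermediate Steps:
z(u, J) = 6 + (1 + u)/(J + u) (z(u, J) = (1 + u)/(J + u) + 6 = 6 + (1 + u)/(J + u))
p = 1194/299 (p = -2 + ((1 + 6*9 + 7*4)/(9 + 4) - 18/46) = -2 + ((1 + 54 + 28)/13 - 18*1/46) = -2 + ((1/13)*83 - 9/23) = -2 + (83/13 - 9/23) = -2 + 1792/299 = 1194/299 ≈ 3.9933)
((-13 - 1*(-43)) - 2*4)*p = ((-13 - 1*(-43)) - 2*4)*(1194/299) = ((-13 + 43) - 8)*(1194/299) = (30 - 8)*(1194/299) = 22*(1194/299) = 26268/299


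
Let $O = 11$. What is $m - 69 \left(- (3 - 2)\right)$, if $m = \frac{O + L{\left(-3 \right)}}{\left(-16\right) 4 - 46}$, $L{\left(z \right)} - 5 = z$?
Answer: $\frac{7577}{110} \approx 68.882$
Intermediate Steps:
$L{\left(z \right)} = 5 + z$
$m = - \frac{13}{110}$ ($m = \frac{11 + \left(5 - 3\right)}{\left(-16\right) 4 - 46} = \frac{11 + 2}{-64 - 46} = \frac{13}{-110} = 13 \left(- \frac{1}{110}\right) = - \frac{13}{110} \approx -0.11818$)
$m - 69 \left(- (3 - 2)\right) = - \frac{13}{110} - 69 \left(- (3 - 2)\right) = - \frac{13}{110} - 69 \left(\left(-1\right) 1\right) = - \frac{13}{110} - -69 = - \frac{13}{110} + 69 = \frac{7577}{110}$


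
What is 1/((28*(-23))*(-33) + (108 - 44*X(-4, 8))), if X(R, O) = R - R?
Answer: 1/21360 ≈ 4.6816e-5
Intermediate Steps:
X(R, O) = 0
1/((28*(-23))*(-33) + (108 - 44*X(-4, 8))) = 1/((28*(-23))*(-33) + (108 - 44*0)) = 1/(-644*(-33) + (108 + 0)) = 1/(21252 + 108) = 1/21360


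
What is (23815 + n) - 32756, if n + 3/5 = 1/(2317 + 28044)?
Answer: -1357379583/151805 ≈ -8941.6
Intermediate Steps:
n = -91078/151805 (n = -⅗ + 1/(2317 + 28044) = -⅗ + 1/30361 = -91078/151805 ≈ -0.59997)
(23815 + n) - 32756 = (23815 - 91078/151805) - 32756 = 3615144997/151805 - 32756 = -1357379583/151805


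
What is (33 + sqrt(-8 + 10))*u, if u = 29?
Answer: 957 + 29*sqrt(2) ≈ 998.01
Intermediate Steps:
(33 + sqrt(-8 + 10))*u = (33 + sqrt(-8 + 10))*29 = (33 + sqrt(2))*29 = 957 + 29*sqrt(2)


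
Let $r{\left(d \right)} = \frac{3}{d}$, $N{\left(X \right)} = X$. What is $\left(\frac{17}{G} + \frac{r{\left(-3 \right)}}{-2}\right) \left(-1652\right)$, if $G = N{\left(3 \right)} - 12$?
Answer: $\frac{20650}{9} \approx 2294.4$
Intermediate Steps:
$G = -9$ ($G = 3 - 12 = -9$)
$\left(\frac{17}{G} + \frac{r{\left(-3 \right)}}{-2}\right) \left(-1652\right) = \left(\frac{17}{-9} + \frac{3 \frac{1}{-3}}{-2}\right) \left(-1652\right) = \left(17 \left(- \frac{1}{9}\right) + 3 \left(- \frac{1}{3}\right) \left(- \frac{1}{2}\right)\right) \left(-1652\right) = \left(- \frac{17}{9} - - \frac{1}{2}\right) \left(-1652\right) = \left(- \frac{17}{9} + \frac{1}{2}\right) \left(-1652\right) = \left(- \frac{25}{18}\right) \left(-1652\right) = \frac{20650}{9}$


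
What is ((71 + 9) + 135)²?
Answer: 46225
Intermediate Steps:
((71 + 9) + 135)² = (80 + 135)² = 215² = 46225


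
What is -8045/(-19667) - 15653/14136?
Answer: -194123431/278012712 ≈ -0.69825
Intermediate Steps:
-8045/(-19667) - 15653/14136 = -8045*(-1/19667) - 15653*1/14136 = 8045/19667 - 15653/14136 = -194123431/278012712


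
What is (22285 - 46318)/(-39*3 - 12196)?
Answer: 24033/12313 ≈ 1.9518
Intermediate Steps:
(22285 - 46318)/(-39*3 - 12196) = -24033/(-117 - 12196) = -24033/(-12313) = -24033*(-1/12313) = 24033/12313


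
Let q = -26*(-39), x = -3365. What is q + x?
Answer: -2351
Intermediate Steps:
q = 1014
q + x = 1014 - 3365 = -2351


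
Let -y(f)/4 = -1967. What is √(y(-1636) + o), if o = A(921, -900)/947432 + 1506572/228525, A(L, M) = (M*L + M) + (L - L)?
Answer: √230687115292665323241807/5412797445 ≈ 88.734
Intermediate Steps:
y(f) = 7868 (y(f) = -4*(-1967) = 7868)
A(L, M) = M + L*M (A(L, M) = (L*M + M) + 0 = (M + L*M) + 0 = M + L*M)
o = 154718059763/27063987225 (o = -900*(1 + 921)/947432 + 1506572/228525 = -900*922*(1/947432) + 1506572*(1/228525) = -829800*1/947432 + 1506572/228525 = -103725/118429 + 1506572/228525 = 154718059763/27063987225 ≈ 5.7168)
√(y(-1636) + o) = √(7868 + 154718059763/27063987225) = √(213094169546063/27063987225) = √230687115292665323241807/5412797445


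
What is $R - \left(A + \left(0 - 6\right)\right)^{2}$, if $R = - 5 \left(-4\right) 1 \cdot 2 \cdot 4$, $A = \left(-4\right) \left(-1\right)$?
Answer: $156$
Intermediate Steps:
$A = 4$
$R = 160$ ($R = - 5 \left(\left(-4\right) 2\right) 4 = \left(-5\right) \left(-8\right) 4 = 40 \cdot 4 = 160$)
$R - \left(A + \left(0 - 6\right)\right)^{2} = 160 - \left(4 + \left(0 - 6\right)\right)^{2} = 160 - \left(4 - 6\right)^{2} = 160 - \left(-2\right)^{2} = 160 - 4 = 156$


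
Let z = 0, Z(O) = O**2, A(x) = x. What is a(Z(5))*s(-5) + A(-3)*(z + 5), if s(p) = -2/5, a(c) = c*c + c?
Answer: -275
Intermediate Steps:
a(c) = c + c**2 (a(c) = c**2 + c = c + c**2)
s(p) = -2/5 (s(p) = -2*1/5 = -2/5)
a(Z(5))*s(-5) + A(-3)*(z + 5) = (5**2*(1 + 5**2))*(-2/5) - 3*(0 + 5) = (25*(1 + 25))*(-2/5) - 3*5 = (25*26)*(-2/5) - 15 = 650*(-2/5) - 15 = -260 - 15 = -275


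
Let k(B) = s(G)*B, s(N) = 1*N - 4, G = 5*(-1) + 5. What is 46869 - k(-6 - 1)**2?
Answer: 46085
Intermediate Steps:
G = 0 (G = -5 + 5 = 0)
s(N) = -4 + N (s(N) = N - 4 = -4 + N)
k(B) = -4*B (k(B) = (-4 + 0)*B = -4*B)
46869 - k(-6 - 1)**2 = 46869 - (-4*(-6 - 1))**2 = 46869 - (-4*(-7))**2 = 46869 - 1*28**2 = 46869 - 1*784 = 46869 - 784 = 46085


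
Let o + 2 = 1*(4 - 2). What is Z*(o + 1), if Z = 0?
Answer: 0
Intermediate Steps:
o = 0 (o = -2 + 1*(4 - 2) = -2 + 1*2 = -2 + 2 = 0)
Z*(o + 1) = 0*(0 + 1) = 0*1 = 0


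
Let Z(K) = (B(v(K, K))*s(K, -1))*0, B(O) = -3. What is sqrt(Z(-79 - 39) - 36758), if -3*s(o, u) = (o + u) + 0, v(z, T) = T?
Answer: I*sqrt(36758) ≈ 191.72*I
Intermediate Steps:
s(o, u) = -o/3 - u/3 (s(o, u) = -((o + u) + 0)/3 = -(o + u)/3 = -o/3 - u/3)
Z(K) = 0 (Z(K) = -3*(-K/3 - 1/3*(-1))*0 = -3*(-K/3 + 1/3)*0 = -3*(1/3 - K/3)*0 = (-1 + K)*0 = 0)
sqrt(Z(-79 - 39) - 36758) = sqrt(0 - 36758) = sqrt(-36758) = I*sqrt(36758)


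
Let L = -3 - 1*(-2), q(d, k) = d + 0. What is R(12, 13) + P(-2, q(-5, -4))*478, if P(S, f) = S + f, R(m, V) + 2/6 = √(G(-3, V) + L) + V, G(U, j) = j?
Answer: -10000/3 + 2*√3 ≈ -3329.9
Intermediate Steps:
q(d, k) = d
L = -1 (L = -3 + 2 = -1)
R(m, V) = -⅓ + V + √(-1 + V) (R(m, V) = -⅓ + (√(V - 1) + V) = -⅓ + (√(-1 + V) + V) = -⅓ + (V + √(-1 + V)) = -⅓ + V + √(-1 + V))
R(12, 13) + P(-2, q(-5, -4))*478 = (-⅓ + 13 + √(-1 + 13)) + (-2 - 5)*478 = (-⅓ + 13 + √12) - 7*478 = (-⅓ + 13 + 2*√3) - 3346 = (38/3 + 2*√3) - 3346 = -10000/3 + 2*√3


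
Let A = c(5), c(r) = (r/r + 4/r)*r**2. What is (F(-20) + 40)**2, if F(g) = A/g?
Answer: 22801/16 ≈ 1425.1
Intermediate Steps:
c(r) = r**2*(1 + 4/r) (c(r) = (1 + 4/r)*r**2 = r**2*(1 + 4/r))
A = 45 (A = 5*(4 + 5) = 5*9 = 45)
F(g) = 45/g
(F(-20) + 40)**2 = (45/(-20) + 40)**2 = (45*(-1/20) + 40)**2 = (-9/4 + 40)**2 = (151/4)**2 = 22801/16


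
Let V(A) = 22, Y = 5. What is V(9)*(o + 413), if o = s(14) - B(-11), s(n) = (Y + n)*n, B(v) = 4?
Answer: 14850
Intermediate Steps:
s(n) = n*(5 + n) (s(n) = (5 + n)*n = n*(5 + n))
o = 262 (o = 14*(5 + 14) - 1*4 = 14*19 - 4 = 266 - 4 = 262)
V(9)*(o + 413) = 22*(262 + 413) = 22*675 = 14850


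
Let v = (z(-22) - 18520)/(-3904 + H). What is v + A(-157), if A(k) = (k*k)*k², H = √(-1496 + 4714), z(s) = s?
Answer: 4629099647039783/7618999 + 9271*√3218/7618999 ≈ 6.0757e+8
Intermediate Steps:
H = √3218 ≈ 56.727
v = -18542/(-3904 + √3218) (v = (-22 - 18520)/(-3904 + √3218) = -18542/(-3904 + √3218) ≈ 4.8195)
A(k) = k⁴ (A(k) = k²*k² = k⁴)
v + A(-157) = (36193984/7618999 + 9271*√3218/7618999) + (-157)⁴ = (36193984/7618999 + 9271*√3218/7618999) + 607573201 = 4629099647039783/7618999 + 9271*√3218/7618999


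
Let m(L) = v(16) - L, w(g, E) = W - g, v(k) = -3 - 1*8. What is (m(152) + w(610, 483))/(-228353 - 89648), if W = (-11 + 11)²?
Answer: 773/318001 ≈ 0.0024308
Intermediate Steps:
v(k) = -11 (v(k) = -3 - 8 = -11)
W = 0 (W = 0² = 0)
w(g, E) = -g (w(g, E) = 0 - g = -g)
m(L) = -11 - L
(m(152) + w(610, 483))/(-228353 - 89648) = ((-11 - 1*152) - 1*610)/(-228353 - 89648) = ((-11 - 152) - 610)/(-318001) = (-163 - 610)*(-1/318001) = -773*(-1/318001) = 773/318001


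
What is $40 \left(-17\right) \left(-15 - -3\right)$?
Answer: $8160$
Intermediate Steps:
$40 \left(-17\right) \left(-15 - -3\right) = - 680 \left(-15 + 3\right) = \left(-680\right) \left(-12\right) = 8160$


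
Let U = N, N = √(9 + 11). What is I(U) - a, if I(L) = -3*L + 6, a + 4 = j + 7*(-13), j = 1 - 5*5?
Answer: 125 - 6*√5 ≈ 111.58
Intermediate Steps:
j = -24 (j = 1 - 25 = -24)
N = 2*√5 (N = √20 = 2*√5 ≈ 4.4721)
U = 2*√5 ≈ 4.4721
a = -119 (a = -4 + (-24 + 7*(-13)) = -4 + (-24 - 91) = -4 - 115 = -119)
I(L) = 6 - 3*L
I(U) - a = (6 - 6*√5) - 1*(-119) = (6 - 6*√5) + 119 = 125 - 6*√5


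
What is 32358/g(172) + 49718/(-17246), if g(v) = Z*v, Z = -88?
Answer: -327644429/65258864 ≈ -5.0207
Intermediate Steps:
g(v) = -88*v
32358/g(172) + 49718/(-17246) = 32358/((-88*172)) + 49718/(-17246) = 32358/(-15136) + 49718*(-1/17246) = 32358*(-1/15136) - 24859/8623 = -16179/7568 - 24859/8623 = -327644429/65258864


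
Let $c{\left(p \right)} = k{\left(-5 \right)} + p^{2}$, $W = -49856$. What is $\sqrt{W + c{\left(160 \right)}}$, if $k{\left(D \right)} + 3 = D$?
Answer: $6 i \sqrt{674} \approx 155.77 i$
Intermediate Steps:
$k{\left(D \right)} = -3 + D$
$c{\left(p \right)} = -8 + p^{2}$ ($c{\left(p \right)} = \left(-3 - 5\right) + p^{2} = -8 + p^{2}$)
$\sqrt{W + c{\left(160 \right)}} = \sqrt{-49856 - \left(8 - 160^{2}\right)} = \sqrt{-49856 + \left(-8 + 25600\right)} = \sqrt{-49856 + 25592} = \sqrt{-24264} = 6 i \sqrt{674}$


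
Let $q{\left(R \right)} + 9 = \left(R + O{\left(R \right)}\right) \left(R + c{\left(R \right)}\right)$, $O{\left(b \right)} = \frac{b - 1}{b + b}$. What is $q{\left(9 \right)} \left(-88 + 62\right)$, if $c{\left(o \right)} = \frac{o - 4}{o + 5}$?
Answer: $- \frac{130013}{63} \approx -2063.7$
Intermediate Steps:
$O{\left(b \right)} = \frac{-1 + b}{2 b}$
$c{\left(o \right)} = \frac{-4 + o}{5 + o}$
$q{\left(R \right)} = -9 + \left(R + \frac{-4 + R}{5 + R}\right) \left(R + \frac{-1 + R}{2 R}\right)$ ($q{\left(R \right)} = -9 + \left(R + \frac{-1 + R}{2 R}\right) \left(R + \frac{-4 + R}{5 + R}\right) = -9 + \left(R + \frac{-4 + R}{5 + R}\right) \left(R + \frac{-1 + R}{2 R}\right)$)
$q{\left(9 \right)} \left(-88 + 62\right) = \frac{4 - 900 - 21 \cdot 9^{2} + 2 \cdot 9^{4} + 13 \cdot 9^{3}}{2 \cdot 9 \left(5 + 9\right)} \left(-88 + 62\right) = \frac{1}{2} \cdot \frac{1}{9} \cdot \frac{1}{14} \left(4 - 900 - 1701 + 2 \cdot 6561 + 13 \cdot 729\right) \left(-26\right) = \frac{1}{2} \cdot \frac{1}{9} \cdot \frac{1}{14} \left(4 - 900 - 1701 + 13122 + 9477\right) \left(-26\right) = \frac{1}{2} \cdot \frac{1}{9} \cdot \frac{1}{14} \cdot 20002 \left(-26\right) = \frac{10001}{126} \left(-26\right) = - \frac{130013}{63}$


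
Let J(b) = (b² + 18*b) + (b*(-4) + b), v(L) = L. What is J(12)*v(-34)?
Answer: -11016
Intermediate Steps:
J(b) = b² + 15*b (J(b) = (b² + 18*b) + (-4*b + b) = (b² + 18*b) - 3*b = b² + 15*b)
J(12)*v(-34) = (12*(15 + 12))*(-34) = (12*27)*(-34) = 324*(-34) = -11016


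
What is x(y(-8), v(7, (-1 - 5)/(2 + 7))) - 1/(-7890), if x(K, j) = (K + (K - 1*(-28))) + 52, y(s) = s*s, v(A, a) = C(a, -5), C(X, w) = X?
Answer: 1641121/7890 ≈ 208.00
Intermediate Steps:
v(A, a) = a
y(s) = s²
x(K, j) = 80 + 2*K (x(K, j) = (K + (K + 28)) + 52 = (K + (28 + K)) + 52 = (28 + 2*K) + 52 = 80 + 2*K)
x(y(-8), v(7, (-1 - 5)/(2 + 7))) - 1/(-7890) = (80 + 2*(-8)²) - 1/(-7890) = (80 + 2*64) - 1*(-1/7890) = (80 + 128) + 1/7890 = 208 + 1/7890 = 1641121/7890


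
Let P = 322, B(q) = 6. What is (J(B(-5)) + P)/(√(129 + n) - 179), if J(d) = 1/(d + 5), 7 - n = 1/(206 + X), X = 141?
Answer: -220066359/121781396 - 3543*√16375277/121781396 ≈ -1.9248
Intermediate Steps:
n = 2428/347 (n = 7 - 1/(206 + 141) = 7 - 1/347 = 2428/347 ≈ 6.9971)
J(d) = 1/(5 + d)
(J(B(-5)) + P)/(√(129 + n) - 179) = (1/(5 + 6) + 322)/(√(129 + 2428/347) - 179) = (1/11 + 322)/(√(47191/347) - 179) = (1/11 + 322)/(√16375277/347 - 179) = 3543/(11*(-179 + √16375277/347))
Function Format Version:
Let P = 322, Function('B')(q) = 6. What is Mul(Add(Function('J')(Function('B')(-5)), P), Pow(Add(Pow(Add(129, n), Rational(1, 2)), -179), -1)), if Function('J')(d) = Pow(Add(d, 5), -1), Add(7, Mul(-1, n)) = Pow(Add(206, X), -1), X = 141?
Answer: Add(Rational(-220066359, 121781396), Mul(Rational(-3543, 121781396), Pow(16375277, Rational(1, 2)))) ≈ -1.9248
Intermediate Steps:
n = Rational(2428, 347) (n = Add(7, Mul(-1, Pow(Add(206, 141), -1))) = Add(7, Mul(-1, Pow(347, -1))) = Add(7, Mul(-1, Rational(1, 347))) = Add(7, Rational(-1, 347)) = Rational(2428, 347) ≈ 6.9971)
Function('J')(d) = Pow(Add(5, d), -1)
Mul(Add(Function('J')(Function('B')(-5)), P), Pow(Add(Pow(Add(129, n), Rational(1, 2)), -179), -1)) = Mul(Add(Pow(Add(5, 6), -1), 322), Pow(Add(Pow(Add(129, Rational(2428, 347)), Rational(1, 2)), -179), -1)) = Mul(Add(Pow(11, -1), 322), Pow(Add(Pow(Rational(47191, 347), Rational(1, 2)), -179), -1)) = Mul(Add(Rational(1, 11), 322), Pow(Add(Mul(Rational(1, 347), Pow(16375277, Rational(1, 2))), -179), -1)) = Mul(Rational(3543, 11), Pow(Add(-179, Mul(Rational(1, 347), Pow(16375277, Rational(1, 2)))), -1))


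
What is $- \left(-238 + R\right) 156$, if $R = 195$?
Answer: $6708$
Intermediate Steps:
$- \left(-238 + R\right) 156 = - \left(-238 + 195\right) 156 = - \left(-43\right) 156 = \left(-1\right) \left(-6708\right) = 6708$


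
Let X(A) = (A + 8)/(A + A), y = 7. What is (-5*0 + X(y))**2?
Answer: 225/196 ≈ 1.1480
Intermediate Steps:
X(A) = (8 + A)/(2*A) (X(A) = (8 + A)/((2*A)) = (8 + A)*(1/(2*A)) = (8 + A)/(2*A))
(-5*0 + X(y))**2 = (-5*0 + (1/2)*(8 + 7)/7)**2 = (0 + (1/2)*(1/7)*15)**2 = (0 + 15/14)**2 = (15/14)**2 = 225/196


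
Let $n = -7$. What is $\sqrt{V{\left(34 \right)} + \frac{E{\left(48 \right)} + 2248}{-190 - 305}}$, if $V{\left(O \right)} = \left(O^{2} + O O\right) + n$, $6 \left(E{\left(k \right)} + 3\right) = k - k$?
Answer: $\frac{\sqrt{2505206}}{33} \approx 47.963$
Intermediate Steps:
$E{\left(k \right)} = -3$ ($E{\left(k \right)} = -3 + \frac{k - k}{6} = -3 + \frac{1}{6} \cdot 0 = -3 + 0 = -3$)
$V{\left(O \right)} = -7 + 2 O^{2}$ ($V{\left(O \right)} = \left(O^{2} + O O\right) - 7 = \left(O^{2} + O^{2}\right) - 7 = 2 O^{2} - 7 = -7 + 2 O^{2}$)
$\sqrt{V{\left(34 \right)} + \frac{E{\left(48 \right)} + 2248}{-190 - 305}} = \sqrt{\left(-7 + 2 \cdot 34^{2}\right) + \frac{-3 + 2248}{-190 - 305}} = \sqrt{\left(-7 + 2 \cdot 1156\right) + \frac{2245}{-495}} = \sqrt{\left(-7 + 2312\right) + 2245 \left(- \frac{1}{495}\right)} = \sqrt{2305 - \frac{449}{99}} = \sqrt{\frac{227746}{99}} = \frac{\sqrt{2505206}}{33}$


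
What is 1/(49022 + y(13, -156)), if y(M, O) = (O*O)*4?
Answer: 1/146366 ≈ 6.8322e-6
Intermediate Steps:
y(M, O) = 4*O**2 (y(M, O) = O**2*4 = 4*O**2)
1/(49022 + y(13, -156)) = 1/(49022 + 4*(-156)**2) = 1/(49022 + 4*24336) = 1/(49022 + 97344) = 1/146366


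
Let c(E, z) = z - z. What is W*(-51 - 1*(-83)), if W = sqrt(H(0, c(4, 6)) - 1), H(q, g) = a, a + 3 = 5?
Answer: 32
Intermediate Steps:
a = 2 (a = -3 + 5 = 2)
c(E, z) = 0
H(q, g) = 2
W = 1 (W = sqrt(2 - 1) = sqrt(1) = 1)
W*(-51 - 1*(-83)) = 1*(-51 - 1*(-83)) = 1*(-51 + 83) = 1*32 = 32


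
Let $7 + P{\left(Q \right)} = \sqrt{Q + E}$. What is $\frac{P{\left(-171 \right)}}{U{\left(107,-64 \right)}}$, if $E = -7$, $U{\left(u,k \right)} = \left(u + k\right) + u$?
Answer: $- \frac{7}{150} + \frac{i \sqrt{178}}{150} \approx -0.046667 + 0.088944 i$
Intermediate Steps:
$U{\left(u,k \right)} = k + 2 u$ ($U{\left(u,k \right)} = \left(k + u\right) + u = k + 2 u$)
$P{\left(Q \right)} = -7 + \sqrt{-7 + Q}$ ($P{\left(Q \right)} = -7 + \sqrt{Q - 7} = -7 + \sqrt{-7 + Q}$)
$\frac{P{\left(-171 \right)}}{U{\left(107,-64 \right)}} = \frac{-7 + \sqrt{-7 - 171}}{-64 + 2 \cdot 107} = \frac{-7 + \sqrt{-178}}{-64 + 214} = \frac{-7 + i \sqrt{178}}{150} = \left(-7 + i \sqrt{178}\right) \frac{1}{150} = - \frac{7}{150} + \frac{i \sqrt{178}}{150}$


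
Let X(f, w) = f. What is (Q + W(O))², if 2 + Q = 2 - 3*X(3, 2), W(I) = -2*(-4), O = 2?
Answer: 1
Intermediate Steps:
W(I) = 8
Q = -9 (Q = -2 + (2 - 3*3) = -2 + (2 - 9) = -2 - 7 = -9)
(Q + W(O))² = (-9 + 8)² = (-1)² = 1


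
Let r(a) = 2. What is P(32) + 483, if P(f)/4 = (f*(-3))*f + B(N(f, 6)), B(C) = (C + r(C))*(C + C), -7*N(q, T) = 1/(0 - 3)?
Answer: -5205661/441 ≈ -11804.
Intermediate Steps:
N(q, T) = 1/21 (N(q, T) = -1/(7*(0 - 3)) = -⅐/(-3) = -⅐*(-⅓) = 1/21)
B(C) = 2*C*(2 + C) (B(C) = (C + 2)*(C + C) = (2 + C)*(2*C) = 2*C*(2 + C))
P(f) = 344/441 - 12*f² (P(f) = 4*((f*(-3))*f + 2*(1/21)*(2 + 1/21)) = 4*((-3*f)*f + 2*(1/21)*(43/21)) = 4*(-3*f² + 86/441) = 4*(86/441 - 3*f²) = 344/441 - 12*f²)
P(32) + 483 = (344/441 - 12*32²) + 483 = (344/441 - 12*1024) + 483 = (344/441 - 12288) + 483 = -5418664/441 + 483 = -5205661/441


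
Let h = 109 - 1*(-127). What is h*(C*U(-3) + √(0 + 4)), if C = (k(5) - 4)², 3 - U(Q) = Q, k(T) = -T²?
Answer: 1191328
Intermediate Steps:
U(Q) = 3 - Q
h = 236 (h = 109 + 127 = 236)
C = 841 (C = (-1*5² - 4)² = (-1*25 - 4)² = (-25 - 4)² = (-29)² = 841)
h*(C*U(-3) + √(0 + 4)) = 236*(841*(3 - 1*(-3)) + √(0 + 4)) = 236*(841*(3 + 3) + √4) = 236*(841*6 + 2) = 236*(5046 + 2) = 236*5048 = 1191328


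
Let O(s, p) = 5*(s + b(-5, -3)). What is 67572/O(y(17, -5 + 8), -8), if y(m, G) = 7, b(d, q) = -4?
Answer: 22524/5 ≈ 4504.8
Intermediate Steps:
O(s, p) = -20 + 5*s (O(s, p) = 5*(s - 4) = 5*(-4 + s) = -20 + 5*s)
67572/O(y(17, -5 + 8), -8) = 67572/(-20 + 5*7) = 67572/(-20 + 35) = 67572/15 = 67572*(1/15) = 22524/5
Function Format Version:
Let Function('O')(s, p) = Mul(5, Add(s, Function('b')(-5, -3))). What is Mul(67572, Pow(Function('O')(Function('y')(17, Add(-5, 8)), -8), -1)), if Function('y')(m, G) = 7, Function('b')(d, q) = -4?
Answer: Rational(22524, 5) ≈ 4504.8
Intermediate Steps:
Function('O')(s, p) = Add(-20, Mul(5, s)) (Function('O')(s, p) = Mul(5, Add(s, -4)) = Mul(5, Add(-4, s)) = Add(-20, Mul(5, s)))
Mul(67572, Pow(Function('O')(Function('y')(17, Add(-5, 8)), -8), -1)) = Mul(67572, Pow(Add(-20, Mul(5, 7)), -1)) = Mul(67572, Pow(Add(-20, 35), -1)) = Mul(67572, Pow(15, -1)) = Mul(67572, Rational(1, 15)) = Rational(22524, 5)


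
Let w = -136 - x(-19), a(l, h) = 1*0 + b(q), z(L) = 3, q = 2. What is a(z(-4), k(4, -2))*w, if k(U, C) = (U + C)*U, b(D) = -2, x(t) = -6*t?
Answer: 500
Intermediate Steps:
k(U, C) = U*(C + U) (k(U, C) = (C + U)*U = U*(C + U))
a(l, h) = -2 (a(l, h) = 1*0 - 2 = 0 - 2 = -2)
w = -250 (w = -136 - (-6)*(-19) = -136 - 1*114 = -136 - 114 = -250)
a(z(-4), k(4, -2))*w = -2*(-250) = 500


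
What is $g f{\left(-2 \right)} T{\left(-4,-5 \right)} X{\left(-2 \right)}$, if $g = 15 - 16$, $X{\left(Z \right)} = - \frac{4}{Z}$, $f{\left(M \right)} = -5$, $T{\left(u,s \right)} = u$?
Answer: $-40$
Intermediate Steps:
$g = -1$ ($g = 15 - 16 = -1$)
$g f{\left(-2 \right)} T{\left(-4,-5 \right)} X{\left(-2 \right)} = - \left(-5\right) \left(-4\right) \left(- \frac{4}{-2}\right) = \left(-1\right) 20 \left(\left(-4\right) \left(- \frac{1}{2}\right)\right) = \left(-20\right) 2 = -40$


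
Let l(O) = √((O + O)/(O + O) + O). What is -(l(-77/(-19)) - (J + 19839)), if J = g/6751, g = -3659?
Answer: 133929430/6751 - 4*√114/19 ≈ 19836.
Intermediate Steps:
l(O) = √(1 + O) (l(O) = √((2*O)/((2*O)) + O) = √((2*O)*(1/(2*O)) + O) = √(1 + O))
J = -3659/6751 ≈ -0.54199
-(l(-77/(-19)) - (J + 19839)) = -(√(1 - 77/(-19)) - (-3659/6751 + 19839)) = -(√(1 - 77*(-1/19)) - 1*133929430/6751) = -(√(1 + 77/19) - 133929430/6751) = -(√(96/19) - 133929430/6751) = -(4*√114/19 - 133929430/6751) = -(-133929430/6751 + 4*√114/19) = 133929430/6751 - 4*√114/19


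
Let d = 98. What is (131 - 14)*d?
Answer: 11466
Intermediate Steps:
(131 - 14)*d = (131 - 14)*98 = 117*98 = 11466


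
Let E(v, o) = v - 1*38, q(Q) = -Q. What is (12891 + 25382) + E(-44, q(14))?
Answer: 38191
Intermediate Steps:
E(v, o) = -38 + v (E(v, o) = v - 38 = -38 + v)
(12891 + 25382) + E(-44, q(14)) = (12891 + 25382) + (-38 - 44) = 38273 - 82 = 38191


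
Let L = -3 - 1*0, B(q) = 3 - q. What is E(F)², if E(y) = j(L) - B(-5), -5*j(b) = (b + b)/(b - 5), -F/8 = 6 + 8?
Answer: 26569/400 ≈ 66.422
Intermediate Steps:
F = -112 (F = -8*(6 + 8) = -8*14 = -112)
L = -3 (L = -3 + 0 = -3)
j(b) = -2*b/(5*(-5 + b)) (j(b) = -(b + b)/(5*(b - 5)) = -2*b/(5*(-5 + b)))
E(y) = -163/20 (E(y) = -2*(-3)/(-25 + 5*(-3)) - (3 - 1*(-5)) = -2*(-3)/(-25 - 15) - (3 + 5) = -2*(-3)/(-40) - 1*8 = -2*(-3)*(-1/40) - 8 = -3/20 - 8 = -163/20)
E(F)² = (-163/20)² = 26569/400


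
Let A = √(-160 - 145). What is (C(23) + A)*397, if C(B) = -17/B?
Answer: -6749/23 + 397*I*√305 ≈ -293.43 + 6933.3*I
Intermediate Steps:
A = I*√305 (A = √(-305) = I*√305 ≈ 17.464*I)
(C(23) + A)*397 = (-17/23 + I*√305)*397 = -6749/23 + 397*I*√305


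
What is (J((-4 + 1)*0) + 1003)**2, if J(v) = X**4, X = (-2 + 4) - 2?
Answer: 1006009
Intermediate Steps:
X = 0 (X = 2 - 2 = 0)
J(v) = 0 (J(v) = 0**4 = 0)
(J((-4 + 1)*0) + 1003)**2 = (0 + 1003)**2 = 1003**2 = 1006009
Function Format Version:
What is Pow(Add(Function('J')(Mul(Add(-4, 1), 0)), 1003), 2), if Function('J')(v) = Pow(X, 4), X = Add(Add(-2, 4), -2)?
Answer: 1006009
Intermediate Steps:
X = 0 (X = Add(2, -2) = 0)
Function('J')(v) = 0 (Function('J')(v) = Pow(0, 4) = 0)
Pow(Add(Function('J')(Mul(Add(-4, 1), 0)), 1003), 2) = Pow(Add(0, 1003), 2) = Pow(1003, 2) = 1006009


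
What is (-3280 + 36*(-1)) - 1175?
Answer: -4491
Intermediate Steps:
(-3280 + 36*(-1)) - 1175 = (-3280 - 36) - 1175 = -3316 - 1175 = -4491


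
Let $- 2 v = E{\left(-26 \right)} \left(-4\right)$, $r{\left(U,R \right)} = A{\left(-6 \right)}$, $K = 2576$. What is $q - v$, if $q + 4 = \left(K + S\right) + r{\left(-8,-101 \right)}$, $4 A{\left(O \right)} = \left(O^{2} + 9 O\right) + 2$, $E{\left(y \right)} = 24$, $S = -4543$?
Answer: $-2023$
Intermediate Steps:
$A{\left(O \right)} = \frac{1}{2} + \frac{O^{2}}{4} + \frac{9 O}{4}$ ($A{\left(O \right)} = \frac{\left(O^{2} + 9 O\right) + 2}{4} = \frac{2 + O^{2} + 9 O}{4} = \frac{1}{2} + \frac{O^{2}}{4} + \frac{9 O}{4}$)
$r{\left(U,R \right)} = -4$ ($r{\left(U,R \right)} = \frac{1}{2} + \frac{\left(-6\right)^{2}}{4} + \frac{9}{4} \left(-6\right) = \frac{1}{2} + \frac{1}{4} \cdot 36 - \frac{27}{2} = \frac{1}{2} + 9 - \frac{27}{2} = -4$)
$v = 48$ ($v = - \frac{24 \left(-4\right)}{2} = \left(- \frac{1}{2}\right) \left(-96\right) = 48$)
$q = -1975$ ($q = -4 + \left(\left(2576 - 4543\right) - 4\right) = -4 - 1971 = -1975$)
$q - v = -1975 - 48 = -2023$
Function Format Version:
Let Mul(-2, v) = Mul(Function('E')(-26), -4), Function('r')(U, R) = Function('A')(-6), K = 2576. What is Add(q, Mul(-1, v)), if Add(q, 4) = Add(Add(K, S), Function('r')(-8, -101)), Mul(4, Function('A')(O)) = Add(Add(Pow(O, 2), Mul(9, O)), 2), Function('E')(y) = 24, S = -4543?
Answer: -2023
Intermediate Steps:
Function('A')(O) = Add(Rational(1, 2), Mul(Rational(1, 4), Pow(O, 2)), Mul(Rational(9, 4), O)) (Function('A')(O) = Mul(Rational(1, 4), Add(Add(Pow(O, 2), Mul(9, O)), 2)) = Mul(Rational(1, 4), Add(2, Pow(O, 2), Mul(9, O))) = Add(Rational(1, 2), Mul(Rational(1, 4), Pow(O, 2)), Mul(Rational(9, 4), O)))
Function('r')(U, R) = -4 (Function('r')(U, R) = Add(Rational(1, 2), Mul(Rational(1, 4), Pow(-6, 2)), Mul(Rational(9, 4), -6)) = Add(Rational(1, 2), Mul(Rational(1, 4), 36), Rational(-27, 2)) = Add(Rational(1, 2), 9, Rational(-27, 2)) = -4)
v = 48 (v = Mul(Rational(-1, 2), Mul(24, -4)) = Mul(Rational(-1, 2), -96) = 48)
q = -1975 (q = Add(-4, Add(Add(2576, -4543), -4)) = Add(-4, Add(-1967, -4)) = Add(-4, -1971) = -1975)
Add(q, Mul(-1, v)) = Add(-1975, Mul(-1, 48)) = Add(-1975, -48) = -2023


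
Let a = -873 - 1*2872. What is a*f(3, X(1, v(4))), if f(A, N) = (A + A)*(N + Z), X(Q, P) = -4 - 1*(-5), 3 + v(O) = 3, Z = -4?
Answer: 67410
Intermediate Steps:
v(O) = 0 (v(O) = -3 + 3 = 0)
X(Q, P) = 1 (X(Q, P) = -4 + 5 = 1)
f(A, N) = 2*A*(-4 + N) (f(A, N) = (A + A)*(N - 4) = (2*A)*(-4 + N) = 2*A*(-4 + N))
a = -3745 (a = -873 - 2872 = -3745)
a*f(3, X(1, v(4))) = -7490*3*(-4 + 1) = -7490*3*(-3) = -3745*(-18) = 67410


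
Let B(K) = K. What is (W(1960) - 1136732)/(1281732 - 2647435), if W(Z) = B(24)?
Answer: 1136708/1365703 ≈ 0.83232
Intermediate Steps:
W(Z) = 24
(W(1960) - 1136732)/(1281732 - 2647435) = (24 - 1136732)/(1281732 - 2647435) = -1136708/(-1365703) = -1136708*(-1/1365703) = 1136708/1365703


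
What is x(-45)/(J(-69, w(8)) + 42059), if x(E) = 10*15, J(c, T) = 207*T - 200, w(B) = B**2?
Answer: 50/18369 ≈ 0.0027220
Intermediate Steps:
J(c, T) = -200 + 207*T
x(E) = 150
x(-45)/(J(-69, w(8)) + 42059) = 150/((-200 + 207*8**2) + 42059) = 150/((-200 + 207*64) + 42059) = 150/((-200 + 13248) + 42059) = 150/(13048 + 42059) = 150/55107 = 150*(1/55107) = 50/18369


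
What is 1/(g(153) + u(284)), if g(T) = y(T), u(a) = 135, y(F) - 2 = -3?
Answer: 1/134 ≈ 0.0074627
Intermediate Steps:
y(F) = -1 (y(F) = 2 - 3 = -1)
g(T) = -1
1/(g(153) + u(284)) = 1/(-1 + 135) = 1/134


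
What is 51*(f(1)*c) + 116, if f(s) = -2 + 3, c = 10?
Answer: 626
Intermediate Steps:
f(s) = 1
51*(f(1)*c) + 116 = 51*(1*10) + 116 = 51*10 + 116 = 510 + 116 = 626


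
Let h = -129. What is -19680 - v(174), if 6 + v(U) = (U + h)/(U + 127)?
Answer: -5921919/301 ≈ -19674.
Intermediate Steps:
v(U) = -6 + (-129 + U)/(127 + U) (v(U) = -6 + (U - 129)/(U + 127) = -6 + (-129 + U)/(127 + U))
-19680 - v(174) = -19680 - (-891 - 5*174)/(127 + 174) = -19680 - (-891 - 870)/301 = -19680 - (-1761)/301 = -19680 - 1*(-1761/301) = -19680 + 1761/301 = -5921919/301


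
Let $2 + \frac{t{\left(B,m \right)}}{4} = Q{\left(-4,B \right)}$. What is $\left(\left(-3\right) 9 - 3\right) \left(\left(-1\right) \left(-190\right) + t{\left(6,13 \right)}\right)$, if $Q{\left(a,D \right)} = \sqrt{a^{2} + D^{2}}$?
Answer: $-5460 - 240 \sqrt{13} \approx -6325.3$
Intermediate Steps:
$Q{\left(a,D \right)} = \sqrt{D^{2} + a^{2}}$
$t{\left(B,m \right)} = -8 + 4 \sqrt{16 + B^{2}}$ ($t{\left(B,m \right)} = -8 + 4 \sqrt{B^{2} + \left(-4\right)^{2}} = -8 + 4 \sqrt{B^{2} + 16} = -8 + 4 \sqrt{16 + B^{2}}$)
$\left(\left(-3\right) 9 - 3\right) \left(\left(-1\right) \left(-190\right) + t{\left(6,13 \right)}\right) = \left(\left(-3\right) 9 - 3\right) \left(\left(-1\right) \left(-190\right) - \left(8 - 4 \sqrt{16 + 6^{2}}\right)\right) = \left(-27 - 3\right) \left(190 - \left(8 - 4 \sqrt{16 + 36}\right)\right) = - 30 \left(190 - \left(8 - 4 \sqrt{52}\right)\right) = - 30 \left(190 - \left(8 - 4 \cdot 2 \sqrt{13}\right)\right) = - 30 \left(190 - \left(8 - 8 \sqrt{13}\right)\right) = - 30 \left(182 + 8 \sqrt{13}\right) = -5460 - 240 \sqrt{13}$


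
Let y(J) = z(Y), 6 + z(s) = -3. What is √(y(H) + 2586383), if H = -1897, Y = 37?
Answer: √2586374 ≈ 1608.2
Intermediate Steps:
z(s) = -9 (z(s) = -6 - 3 = -9)
y(J) = -9
√(y(H) + 2586383) = √(-9 + 2586383) = √2586374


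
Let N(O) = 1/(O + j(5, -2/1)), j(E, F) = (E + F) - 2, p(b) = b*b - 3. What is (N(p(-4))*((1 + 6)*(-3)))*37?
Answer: -111/2 ≈ -55.500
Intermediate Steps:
p(b) = -3 + b**2 (p(b) = b**2 - 3 = -3 + b**2)
j(E, F) = -2 + E + F
N(O) = 1/(1 + O) (N(O) = 1/(O + (-2 + 5 - 2/1)) = 1/(O + (-2 + 5 - 2*1)) = 1/(O + (-2 + 5 - 2)) = 1/(O + 1) = 1/(1 + O))
(N(p(-4))*((1 + 6)*(-3)))*37 = (((1 + 6)*(-3))/(1 + (-3 + (-4)**2)))*37 = ((7*(-3))/(1 + (-3 + 16)))*37 = (-21/(1 + 13))*37 = (-21/14)*37 = ((1/14)*(-21))*37 = -3/2*37 = -111/2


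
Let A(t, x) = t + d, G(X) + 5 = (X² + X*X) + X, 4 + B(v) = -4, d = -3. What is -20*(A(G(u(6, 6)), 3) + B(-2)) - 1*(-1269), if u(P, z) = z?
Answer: 29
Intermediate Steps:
B(v) = -8 (B(v) = -4 - 4 = -8)
G(X) = -5 + X + 2*X² (G(X) = -5 + ((X² + X*X) + X) = -5 + ((X² + X²) + X) = -5 + (2*X² + X) = -5 + (X + 2*X²) = -5 + X + 2*X²)
A(t, x) = -3 + t (A(t, x) = t - 3 = -3 + t)
-20*(A(G(u(6, 6)), 3) + B(-2)) - 1*(-1269) = -20*((-3 + (-5 + 6 + 2*6²)) - 8) - 1*(-1269) = -20*((-3 + (-5 + 6 + 2*36)) - 8) + 1269 = -20*((-3 + (-5 + 6 + 72)) - 8) + 1269 = -20*((-3 + 73) - 8) + 1269 = -20*(70 - 8) + 1269 = -20*62 + 1269 = -1240 + 1269 = 29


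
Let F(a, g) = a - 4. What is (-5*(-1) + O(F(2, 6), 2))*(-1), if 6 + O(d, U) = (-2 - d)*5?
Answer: 1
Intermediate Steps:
F(a, g) = -4 + a
O(d, U) = -16 - 5*d (O(d, U) = -6 + (-2 - d)*5 = -6 + (-10 - 5*d) = -16 - 5*d)
(-5*(-1) + O(F(2, 6), 2))*(-1) = (-5*(-1) + (-16 - 5*(-4 + 2)))*(-1) = (5 + (-16 - 5*(-2)))*(-1) = (5 + (-16 + 10))*(-1) = (5 - 6)*(-1) = -1*(-1) = 1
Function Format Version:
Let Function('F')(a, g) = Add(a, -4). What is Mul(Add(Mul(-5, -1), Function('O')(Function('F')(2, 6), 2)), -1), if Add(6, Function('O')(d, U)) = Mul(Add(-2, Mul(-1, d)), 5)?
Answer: 1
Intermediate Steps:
Function('F')(a, g) = Add(-4, a)
Function('O')(d, U) = Add(-16, Mul(-5, d)) (Function('O')(d, U) = Add(-6, Mul(Add(-2, Mul(-1, d)), 5)) = Add(-6, Add(-10, Mul(-5, d))) = Add(-16, Mul(-5, d)))
Mul(Add(Mul(-5, -1), Function('O')(Function('F')(2, 6), 2)), -1) = Mul(Add(Mul(-5, -1), Add(-16, Mul(-5, Add(-4, 2)))), -1) = Mul(Add(5, Add(-16, Mul(-5, -2))), -1) = Mul(Add(5, Add(-16, 10)), -1) = Mul(Add(5, -6), -1) = Mul(-1, -1) = 1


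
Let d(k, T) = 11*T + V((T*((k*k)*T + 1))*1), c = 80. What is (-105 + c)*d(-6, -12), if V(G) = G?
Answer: -126000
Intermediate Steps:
d(k, T) = 11*T + T*(1 + T*k**2) (d(k, T) = 11*T + (T*((k*k)*T + 1))*1 = 11*T + (T*(k**2*T + 1))*1 = 11*T + (T*(T*k**2 + 1))*1 = 11*T + (T*(1 + T*k**2))*1 = 11*T + T*(1 + T*k**2))
(-105 + c)*d(-6, -12) = (-105 + 80)*(-12*(12 - 12*(-6)**2)) = -(-300)*(12 - 12*36) = -(-300)*(12 - 432) = -(-300)*(-420) = -25*5040 = -126000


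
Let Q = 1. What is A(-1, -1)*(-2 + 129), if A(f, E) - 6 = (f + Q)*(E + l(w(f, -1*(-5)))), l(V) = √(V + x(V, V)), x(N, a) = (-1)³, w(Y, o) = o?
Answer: 762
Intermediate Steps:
x(N, a) = -1
l(V) = √(-1 + V) (l(V) = √(V - 1) = √(-1 + V))
A(f, E) = 6 + (1 + f)*(2 + E) (A(f, E) = 6 + (f + 1)*(E + √(-1 - 1*(-5))) = 6 + (1 + f)*(E + √(-1 + 5)) = 6 + (1 + f)*(E + √4) = 6 + (1 + f)*(E + 2) = 6 + (1 + f)*(2 + E))
A(-1, -1)*(-2 + 129) = (8 - 1 + 2*(-1) - 1*(-1))*(-2 + 129) = (8 - 1 - 2 + 1)*127 = 6*127 = 762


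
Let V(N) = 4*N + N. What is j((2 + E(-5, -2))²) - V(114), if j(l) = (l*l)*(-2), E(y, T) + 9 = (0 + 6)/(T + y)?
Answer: -19669820/2401 ≈ -8192.3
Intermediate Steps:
E(y, T) = -9 + 6/(T + y) (E(y, T) = -9 + (0 + 6)/(T + y) = -9 + 6/(T + y))
j(l) = -2*l² (j(l) = l²*(-2) = -2*l²)
V(N) = 5*N
j((2 + E(-5, -2))²) - V(114) = -2*(2 + 3*(2 - 3*(-2) - 3*(-5))/(-2 - 5))⁴ - 5*114 = -2*(2 + 3*(2 + 6 + 15)/(-7))⁴ - 1*570 = -2*(2 + 3*(-⅐)*23)⁴ - 570 = -2*(2 - 69/7)⁴ - 570 = -2*((-55/7)²)² - 570 = -2*(3025/49)² - 570 = -2*9150625/2401 - 570 = -18301250/2401 - 570 = -19669820/2401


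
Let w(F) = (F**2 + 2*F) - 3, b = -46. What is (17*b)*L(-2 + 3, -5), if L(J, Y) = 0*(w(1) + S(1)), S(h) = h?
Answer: 0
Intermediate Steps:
w(F) = -3 + F**2 + 2*F
L(J, Y) = 0 (L(J, Y) = 0*((-3 + 1**2 + 2*1) + 1) = 0*((-3 + 1 + 2) + 1) = 0*(0 + 1) = 0*1 = 0)
(17*b)*L(-2 + 3, -5) = (17*(-46))*0 = -782*0 = 0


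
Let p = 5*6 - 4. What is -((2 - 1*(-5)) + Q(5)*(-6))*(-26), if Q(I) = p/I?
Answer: -3146/5 ≈ -629.20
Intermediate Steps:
p = 26 (p = 30 - 4 = 26)
Q(I) = 26/I
-((2 - 1*(-5)) + Q(5)*(-6))*(-26) = -((2 - 1*(-5)) + (26/5)*(-6))*(-26) = -((2 + 5) + (26*(⅕))*(-6))*(-26) = -(7 + (26/5)*(-6))*(-26) = -(7 - 156/5)*(-26) = -1*(-121/5)*(-26) = (121/5)*(-26) = -3146/5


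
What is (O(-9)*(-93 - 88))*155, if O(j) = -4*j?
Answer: -1009980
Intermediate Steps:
(O(-9)*(-93 - 88))*155 = ((-4*(-9))*(-93 - 88))*155 = (36*(-181))*155 = -6516*155 = -1009980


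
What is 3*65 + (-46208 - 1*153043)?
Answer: -199056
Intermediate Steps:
3*65 + (-46208 - 1*153043) = 195 + (-46208 - 153043) = 195 - 199251 = -199056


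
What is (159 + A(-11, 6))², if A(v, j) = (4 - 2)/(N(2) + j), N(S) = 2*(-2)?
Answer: 25600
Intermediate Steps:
N(S) = -4
A(v, j) = 2/(-4 + j) (A(v, j) = (4 - 2)/(-4 + j) = 2/(-4 + j))
(159 + A(-11, 6))² = (159 + 2/(-4 + 6))² = (159 + 2/2)² = (159 + 2*(½))² = (159 + 1)² = 160² = 25600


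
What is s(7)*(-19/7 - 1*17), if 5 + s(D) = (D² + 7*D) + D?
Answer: -13800/7 ≈ -1971.4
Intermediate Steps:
s(D) = -5 + D² + 8*D (s(D) = -5 + ((D² + 7*D) + D) = -5 + (D² + 8*D) = -5 + D² + 8*D)
s(7)*(-19/7 - 1*17) = (-5 + 7² + 8*7)*(-19/7 - 1*17) = (-5 + 49 + 56)*(-19*⅐ - 17) = 100*(-19/7 - 17) = 100*(-138/7) = -13800/7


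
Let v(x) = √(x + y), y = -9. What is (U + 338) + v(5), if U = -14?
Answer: 324 + 2*I ≈ 324.0 + 2.0*I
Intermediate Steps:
v(x) = √(-9 + x) (v(x) = √(x - 9) = √(-9 + x))
(U + 338) + v(5) = (-14 + 338) + √(-9 + 5) = 324 + √(-4) = 324 + 2*I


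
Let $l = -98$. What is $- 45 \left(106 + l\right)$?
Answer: $-360$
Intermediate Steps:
$- 45 \left(106 + l\right) = - 45 \left(106 - 98\right) = \left(-45\right) 8 = -360$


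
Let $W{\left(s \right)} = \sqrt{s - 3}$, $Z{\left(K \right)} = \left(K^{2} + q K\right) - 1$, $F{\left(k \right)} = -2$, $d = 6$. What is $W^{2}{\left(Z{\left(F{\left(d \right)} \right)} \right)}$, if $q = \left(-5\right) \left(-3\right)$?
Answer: $-30$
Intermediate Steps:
$q = 15$
$Z{\left(K \right)} = -1 + K^{2} + 15 K$ ($Z{\left(K \right)} = \left(K^{2} + 15 K\right) - 1 = -1 + K^{2} + 15 K$)
$W{\left(s \right)} = \sqrt{-3 + s}$
$W^{2}{\left(Z{\left(F{\left(d \right)} \right)} \right)} = \left(\sqrt{-3 + \left(-1 + \left(-2\right)^{2} + 15 \left(-2\right)\right)}\right)^{2} = \left(\sqrt{-3 - 27}\right)^{2} = \left(\sqrt{-30}\right)^{2} = \left(i \sqrt{30}\right)^{2} = -30$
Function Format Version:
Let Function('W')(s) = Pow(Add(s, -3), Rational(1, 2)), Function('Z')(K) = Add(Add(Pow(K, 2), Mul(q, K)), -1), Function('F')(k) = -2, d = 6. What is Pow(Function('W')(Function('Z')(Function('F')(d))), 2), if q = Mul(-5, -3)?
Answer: -30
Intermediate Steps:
q = 15
Function('Z')(K) = Add(-1, Pow(K, 2), Mul(15, K)) (Function('Z')(K) = Add(Add(Pow(K, 2), Mul(15, K)), -1) = Add(-1, Pow(K, 2), Mul(15, K)))
Function('W')(s) = Pow(Add(-3, s), Rational(1, 2))
Pow(Function('W')(Function('Z')(Function('F')(d))), 2) = Pow(Pow(Add(-3, Add(-1, Pow(-2, 2), Mul(15, -2))), Rational(1, 2)), 2) = Pow(Pow(Add(-3, Add(-1, 4, -30)), Rational(1, 2)), 2) = Pow(Pow(Add(-3, -27), Rational(1, 2)), 2) = Pow(Pow(-30, Rational(1, 2)), 2) = Pow(Mul(I, Pow(30, Rational(1, 2))), 2) = -30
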